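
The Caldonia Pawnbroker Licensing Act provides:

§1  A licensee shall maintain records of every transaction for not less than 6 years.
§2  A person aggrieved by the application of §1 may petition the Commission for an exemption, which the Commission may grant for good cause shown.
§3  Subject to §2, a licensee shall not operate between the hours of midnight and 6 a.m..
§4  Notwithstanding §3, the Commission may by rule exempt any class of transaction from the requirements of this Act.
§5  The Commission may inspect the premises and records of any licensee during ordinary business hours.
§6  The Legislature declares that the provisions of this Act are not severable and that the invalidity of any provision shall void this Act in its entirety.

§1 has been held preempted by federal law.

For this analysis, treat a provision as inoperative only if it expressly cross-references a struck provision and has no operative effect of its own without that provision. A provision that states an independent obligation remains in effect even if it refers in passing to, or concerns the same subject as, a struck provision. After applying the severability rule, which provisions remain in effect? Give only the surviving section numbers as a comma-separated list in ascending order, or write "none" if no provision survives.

none

§1 is struck. §2 merely fixes the exemption procedure for §1; with §1 gone it has nothing to operate on and falls away. §6 provides that the Act is not severable, so the invalidity of any one provision voids the entire Act. No provision of the Act survives.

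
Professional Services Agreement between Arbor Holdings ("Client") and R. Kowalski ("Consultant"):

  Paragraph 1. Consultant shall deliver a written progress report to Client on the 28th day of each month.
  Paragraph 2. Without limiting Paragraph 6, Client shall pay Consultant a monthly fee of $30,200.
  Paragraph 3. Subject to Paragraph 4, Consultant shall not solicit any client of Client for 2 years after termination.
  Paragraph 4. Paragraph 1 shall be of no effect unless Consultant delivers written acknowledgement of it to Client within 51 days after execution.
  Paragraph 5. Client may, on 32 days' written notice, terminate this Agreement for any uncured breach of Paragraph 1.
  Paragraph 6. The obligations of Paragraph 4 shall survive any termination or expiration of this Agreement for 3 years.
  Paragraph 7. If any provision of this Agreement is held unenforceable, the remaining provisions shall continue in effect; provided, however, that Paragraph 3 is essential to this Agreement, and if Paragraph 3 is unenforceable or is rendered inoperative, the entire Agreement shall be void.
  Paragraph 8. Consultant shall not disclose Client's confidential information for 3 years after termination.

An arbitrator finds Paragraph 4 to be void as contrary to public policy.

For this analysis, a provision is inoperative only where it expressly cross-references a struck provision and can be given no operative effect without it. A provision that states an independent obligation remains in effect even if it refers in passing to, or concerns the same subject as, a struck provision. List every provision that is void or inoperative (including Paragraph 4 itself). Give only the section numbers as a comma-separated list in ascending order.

Paragraph 4 is struck. The only function of Paragraph 6 is the survival period for Paragraph 4, so it cannot stand once Paragraph 4 is removed. Paragraph 2 mentions Paragraph 6 but its own obligation stands independently of Paragraph 6, so Paragraph 2 is not affected. Paragraph 3 mentions Paragraph 4 but its own obligation stands independently of Paragraph 4, so Paragraph 3 is not affected. Paragraph 7 makes Paragraph 3 an essential term, but Paragraph 3 is unaffected, so the severability proviso in Paragraph 7 preserves the remaining provisions. The provisions still in force are Paragraph 1, Paragraph 2, Paragraph 3, Paragraph 5, Paragraph 7, and Paragraph 8.

4, 6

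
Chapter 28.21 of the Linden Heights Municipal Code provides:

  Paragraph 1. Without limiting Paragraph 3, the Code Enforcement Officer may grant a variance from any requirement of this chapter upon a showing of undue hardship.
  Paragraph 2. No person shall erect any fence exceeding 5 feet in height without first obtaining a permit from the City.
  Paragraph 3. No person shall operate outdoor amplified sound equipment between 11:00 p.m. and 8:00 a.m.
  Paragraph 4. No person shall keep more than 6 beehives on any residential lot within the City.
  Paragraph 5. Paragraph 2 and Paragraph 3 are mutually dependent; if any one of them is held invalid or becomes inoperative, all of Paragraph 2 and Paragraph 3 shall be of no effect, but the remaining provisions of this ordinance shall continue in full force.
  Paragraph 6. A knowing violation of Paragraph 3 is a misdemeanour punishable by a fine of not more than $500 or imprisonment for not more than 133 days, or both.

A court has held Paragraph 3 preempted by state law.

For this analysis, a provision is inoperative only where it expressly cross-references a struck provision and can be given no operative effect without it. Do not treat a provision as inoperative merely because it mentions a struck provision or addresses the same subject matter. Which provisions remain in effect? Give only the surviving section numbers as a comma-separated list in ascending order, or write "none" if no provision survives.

Paragraph 3 is struck. Paragraph 6 has no operative effect of its own apart from Paragraph 3 and is therefore inoperative. Paragraph 1 mentions Paragraph 3 but its own obligation stands independently of Paragraph 3, so Paragraph 1 is not affected. Paragraph 5 declares Paragraph 2 and Paragraph 3 mutually dependent; since one of them has fallen, all of them are of no effect. That brings down Paragraph 2 as well. The remainder continues in force under Paragraph 5. Paragraph 1, Paragraph 4, and Paragraph 5 remain in effect.

1, 4, 5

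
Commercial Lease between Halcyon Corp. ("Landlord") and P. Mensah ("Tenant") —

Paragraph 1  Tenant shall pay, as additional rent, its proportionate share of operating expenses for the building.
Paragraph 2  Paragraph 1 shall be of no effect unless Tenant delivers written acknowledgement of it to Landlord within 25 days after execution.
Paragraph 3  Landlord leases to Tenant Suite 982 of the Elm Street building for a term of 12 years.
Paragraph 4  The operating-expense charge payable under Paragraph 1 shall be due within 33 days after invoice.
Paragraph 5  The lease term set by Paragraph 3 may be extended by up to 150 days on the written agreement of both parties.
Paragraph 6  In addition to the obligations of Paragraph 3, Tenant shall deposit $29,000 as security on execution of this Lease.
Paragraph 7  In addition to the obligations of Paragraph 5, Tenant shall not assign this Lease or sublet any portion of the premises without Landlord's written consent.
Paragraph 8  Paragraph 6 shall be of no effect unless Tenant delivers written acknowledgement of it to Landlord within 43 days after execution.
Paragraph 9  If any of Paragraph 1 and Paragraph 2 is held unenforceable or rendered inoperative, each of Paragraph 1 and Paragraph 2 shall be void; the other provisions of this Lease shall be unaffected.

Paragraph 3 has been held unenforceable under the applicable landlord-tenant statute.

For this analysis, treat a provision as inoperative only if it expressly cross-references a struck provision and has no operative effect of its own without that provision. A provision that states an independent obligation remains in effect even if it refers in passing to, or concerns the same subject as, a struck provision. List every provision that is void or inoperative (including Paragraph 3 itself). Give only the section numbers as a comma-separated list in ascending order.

3, 5

Paragraph 3 is struck. Paragraph 5 does nothing except set the extension of the lease term by reference to Paragraph 3; with Paragraph 3 gone it has no independent effect and is inoperative. Although Paragraph 7 refers to Paragraph 5, its operative terms do not depend on Paragraph 5, so it remains in effect. Paragraph 6 mentions Paragraph 3 but its own obligation stands independently of Paragraph 3, so Paragraph 6 is not affected. Paragraph 9 ties Paragraph 1 and Paragraph 2 together, but none of those is affected here; the remaining provisions continue in force under Paragraph 9. Paragraph 1, Paragraph 2, Paragraph 4, Paragraph 6, Paragraph 7, Paragraph 8, and Paragraph 9 remain in effect.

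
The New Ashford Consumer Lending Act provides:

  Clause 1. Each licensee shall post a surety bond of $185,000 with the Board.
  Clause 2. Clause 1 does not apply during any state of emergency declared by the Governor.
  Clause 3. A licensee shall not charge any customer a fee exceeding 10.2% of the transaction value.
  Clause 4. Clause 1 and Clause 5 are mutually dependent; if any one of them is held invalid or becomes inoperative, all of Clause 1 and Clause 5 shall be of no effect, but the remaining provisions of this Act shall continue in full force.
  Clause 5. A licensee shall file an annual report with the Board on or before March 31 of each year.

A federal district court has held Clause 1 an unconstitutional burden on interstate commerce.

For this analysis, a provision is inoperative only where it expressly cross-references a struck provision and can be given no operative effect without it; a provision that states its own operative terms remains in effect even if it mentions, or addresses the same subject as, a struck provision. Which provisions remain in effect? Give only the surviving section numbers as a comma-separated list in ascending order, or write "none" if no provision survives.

Clause 1 is struck. Clause 2 operates only by reference to Clause 1, so it falls with Clause 1. Clause 4 declares Clause 1 and Clause 5 mutually dependent; since one of them has fallen, all of them are of no effect. That brings down Clause 5 as well. The remainder continues in force under Clause 4. That leaves Clause 3 and Clause 4 in effect.

3, 4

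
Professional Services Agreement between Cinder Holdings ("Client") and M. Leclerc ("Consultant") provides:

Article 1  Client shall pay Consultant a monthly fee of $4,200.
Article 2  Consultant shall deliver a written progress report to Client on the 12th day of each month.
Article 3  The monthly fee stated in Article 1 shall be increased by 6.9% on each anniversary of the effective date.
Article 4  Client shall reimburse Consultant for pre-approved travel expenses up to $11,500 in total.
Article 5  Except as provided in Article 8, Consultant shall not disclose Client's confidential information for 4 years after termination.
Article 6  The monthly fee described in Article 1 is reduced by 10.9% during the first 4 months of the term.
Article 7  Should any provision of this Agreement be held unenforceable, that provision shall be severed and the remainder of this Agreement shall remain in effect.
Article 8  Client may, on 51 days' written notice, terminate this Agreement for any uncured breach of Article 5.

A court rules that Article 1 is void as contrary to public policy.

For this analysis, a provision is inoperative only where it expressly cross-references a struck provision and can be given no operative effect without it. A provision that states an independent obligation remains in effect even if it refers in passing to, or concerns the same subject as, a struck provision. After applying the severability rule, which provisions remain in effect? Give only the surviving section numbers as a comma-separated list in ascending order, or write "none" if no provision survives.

Article 1 is struck. Article 3 operates only by reference to Article 1, so it falls with Article 1. Article 6 does nothing except set the introductory reduction to the monthly fee by reference to Article 1; with Article 1 gone it has no independent effect and is inoperative. Under the severability clause in Article 7, the remaining provisions continue in force. That leaves Article 2, Article 4, Article 5, Article 7, and Article 8 in effect.

2, 4, 5, 7, 8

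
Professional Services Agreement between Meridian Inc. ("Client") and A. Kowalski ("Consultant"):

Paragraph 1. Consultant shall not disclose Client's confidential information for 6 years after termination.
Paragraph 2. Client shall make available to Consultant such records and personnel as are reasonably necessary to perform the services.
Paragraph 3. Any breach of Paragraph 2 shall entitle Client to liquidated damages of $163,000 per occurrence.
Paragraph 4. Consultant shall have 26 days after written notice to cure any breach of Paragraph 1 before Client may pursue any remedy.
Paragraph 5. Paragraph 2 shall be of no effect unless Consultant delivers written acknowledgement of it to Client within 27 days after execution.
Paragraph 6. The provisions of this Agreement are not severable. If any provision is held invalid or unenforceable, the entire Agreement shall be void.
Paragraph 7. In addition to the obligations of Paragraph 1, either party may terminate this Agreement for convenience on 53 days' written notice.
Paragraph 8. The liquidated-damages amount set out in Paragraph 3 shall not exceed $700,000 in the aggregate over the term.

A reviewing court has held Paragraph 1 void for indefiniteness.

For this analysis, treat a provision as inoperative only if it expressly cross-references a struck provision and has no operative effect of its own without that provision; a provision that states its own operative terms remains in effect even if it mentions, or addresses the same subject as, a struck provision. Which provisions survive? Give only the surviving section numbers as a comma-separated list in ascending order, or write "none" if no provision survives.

none

Paragraph 1 is struck. Paragraph 4 has no operative effect of its own apart from Paragraph 1 and is therefore inoperative. Paragraph 6 provides that the Agreement is not severable, so the invalidity of any one provision voids the entire Agreement. No provision of the Agreement survives.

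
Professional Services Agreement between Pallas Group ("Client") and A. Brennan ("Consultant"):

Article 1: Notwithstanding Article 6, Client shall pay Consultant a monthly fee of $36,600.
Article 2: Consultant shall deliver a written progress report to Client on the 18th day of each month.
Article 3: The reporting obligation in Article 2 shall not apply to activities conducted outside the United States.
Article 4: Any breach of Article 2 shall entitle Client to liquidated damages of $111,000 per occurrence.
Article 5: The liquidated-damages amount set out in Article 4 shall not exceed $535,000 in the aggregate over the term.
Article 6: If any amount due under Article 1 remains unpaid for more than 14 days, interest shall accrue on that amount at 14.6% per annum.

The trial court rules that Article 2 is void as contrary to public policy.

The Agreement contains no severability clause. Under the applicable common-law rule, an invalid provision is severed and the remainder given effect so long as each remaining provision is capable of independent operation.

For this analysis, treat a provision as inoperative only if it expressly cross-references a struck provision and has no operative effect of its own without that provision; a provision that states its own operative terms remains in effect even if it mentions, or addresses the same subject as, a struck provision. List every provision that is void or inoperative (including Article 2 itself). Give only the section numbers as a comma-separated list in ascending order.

2, 3, 4, 5

Article 2 is struck. Article 3 does nothing except set the carve-out from the reporting obligation by reference to Article 2; with Article 2 gone it has no independent effect and is inoperative. Article 4 does nothing except set the liquidated-damages amount by reference to Article 2; with Article 2 gone it has no independent effect and is inoperative. Article 5 has no operative effect of its own apart from Article 4 and is therefore inoperative. With no severability clause, the stated default rule severs what cannot stand and enforces each remaining provision that can operate on its own. That leaves Article 1 and Article 6 in effect.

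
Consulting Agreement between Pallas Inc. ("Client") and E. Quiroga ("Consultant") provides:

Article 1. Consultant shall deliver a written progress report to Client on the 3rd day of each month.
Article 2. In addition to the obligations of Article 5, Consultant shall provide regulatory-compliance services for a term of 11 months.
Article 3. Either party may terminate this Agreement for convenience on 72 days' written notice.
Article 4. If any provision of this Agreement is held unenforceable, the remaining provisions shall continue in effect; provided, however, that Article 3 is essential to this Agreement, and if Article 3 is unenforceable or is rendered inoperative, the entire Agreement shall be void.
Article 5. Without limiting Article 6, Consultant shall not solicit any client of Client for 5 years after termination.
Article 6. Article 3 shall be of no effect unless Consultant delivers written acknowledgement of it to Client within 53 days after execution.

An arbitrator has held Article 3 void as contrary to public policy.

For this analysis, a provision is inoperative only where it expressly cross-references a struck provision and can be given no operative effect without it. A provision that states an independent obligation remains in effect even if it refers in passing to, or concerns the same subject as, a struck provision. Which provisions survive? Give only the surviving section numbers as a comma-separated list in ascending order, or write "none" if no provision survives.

none

Article 3 is struck. Article 6 merely fixes the acknowledgement condition for Article 3; with Article 3 gone it has nothing to operate on and falls away. Article 4 makes Article 3 an essential term, and Article 3 is the provision held invalid; under Article 4, the entire Agreement is therefore void. No provision of the Agreement survives.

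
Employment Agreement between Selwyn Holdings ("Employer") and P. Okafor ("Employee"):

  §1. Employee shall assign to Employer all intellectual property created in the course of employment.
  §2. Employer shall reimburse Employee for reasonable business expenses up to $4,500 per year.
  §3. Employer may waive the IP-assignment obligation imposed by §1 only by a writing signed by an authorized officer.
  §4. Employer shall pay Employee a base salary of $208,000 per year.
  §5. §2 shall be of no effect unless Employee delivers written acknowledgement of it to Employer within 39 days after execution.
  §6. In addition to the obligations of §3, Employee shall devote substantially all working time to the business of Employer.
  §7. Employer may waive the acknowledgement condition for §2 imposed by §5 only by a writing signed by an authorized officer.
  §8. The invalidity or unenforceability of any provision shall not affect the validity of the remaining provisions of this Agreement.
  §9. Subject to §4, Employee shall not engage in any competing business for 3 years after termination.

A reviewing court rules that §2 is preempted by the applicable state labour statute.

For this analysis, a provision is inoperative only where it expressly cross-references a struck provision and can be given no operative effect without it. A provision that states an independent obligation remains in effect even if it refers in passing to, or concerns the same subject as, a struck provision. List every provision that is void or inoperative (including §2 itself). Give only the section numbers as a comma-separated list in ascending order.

§2 is struck. §5 operates only by reference to §2, so it falls with §2. §7 operates only by reference to §5, so it falls with §5. §8 is a severability clause and preserves every provision that can still be given independent effect. §1, §3, §4, §6, §8, and §9 remain in effect.

2, 5, 7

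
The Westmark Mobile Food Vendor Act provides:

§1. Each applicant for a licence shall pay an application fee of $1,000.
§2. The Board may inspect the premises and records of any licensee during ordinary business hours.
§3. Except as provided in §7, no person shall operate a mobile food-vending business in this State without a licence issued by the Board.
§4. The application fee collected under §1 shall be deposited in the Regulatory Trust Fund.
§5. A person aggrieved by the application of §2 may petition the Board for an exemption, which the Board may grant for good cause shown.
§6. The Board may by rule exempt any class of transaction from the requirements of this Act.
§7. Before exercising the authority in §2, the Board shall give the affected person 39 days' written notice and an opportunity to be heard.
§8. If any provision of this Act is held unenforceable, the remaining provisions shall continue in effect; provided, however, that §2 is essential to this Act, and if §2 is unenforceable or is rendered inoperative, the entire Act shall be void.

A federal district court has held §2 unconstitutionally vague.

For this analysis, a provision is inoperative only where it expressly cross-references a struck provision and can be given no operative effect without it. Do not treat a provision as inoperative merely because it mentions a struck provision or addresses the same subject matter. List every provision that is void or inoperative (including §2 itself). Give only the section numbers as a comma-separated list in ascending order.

1, 2, 3, 4, 5, 6, 7, 8

§2 is struck. §5 operates only by reference to §2, so it falls with §2. §7 merely fixes the notice-and-hearing requirement for §2; with §2 gone it has nothing to operate on and falls away. §8 makes §2 an essential term, and §2 is the provision held invalid; under §8, the entire Act is therefore void. No provision of the Act survives.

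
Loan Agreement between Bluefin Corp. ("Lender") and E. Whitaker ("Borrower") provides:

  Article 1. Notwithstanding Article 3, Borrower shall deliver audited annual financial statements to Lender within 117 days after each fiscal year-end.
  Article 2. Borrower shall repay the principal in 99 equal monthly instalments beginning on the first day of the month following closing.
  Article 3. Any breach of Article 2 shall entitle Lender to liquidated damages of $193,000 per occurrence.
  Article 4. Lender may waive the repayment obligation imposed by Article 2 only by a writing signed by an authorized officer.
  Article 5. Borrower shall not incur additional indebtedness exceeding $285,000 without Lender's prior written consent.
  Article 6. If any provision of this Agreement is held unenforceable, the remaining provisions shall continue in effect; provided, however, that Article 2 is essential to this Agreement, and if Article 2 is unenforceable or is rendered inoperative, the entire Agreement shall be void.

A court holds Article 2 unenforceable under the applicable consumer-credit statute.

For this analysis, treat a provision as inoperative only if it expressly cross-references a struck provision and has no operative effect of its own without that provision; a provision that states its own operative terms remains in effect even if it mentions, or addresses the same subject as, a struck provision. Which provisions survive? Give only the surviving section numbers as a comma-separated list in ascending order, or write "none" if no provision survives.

Article 2 is struck. Article 3 operates only by reference to Article 2, so it falls with Article 2. Article 4 has no operative effect of its own apart from Article 2 and is therefore inoperative. Article 6 makes Article 2 an essential term, and Article 2 is the provision held invalid; under Article 6, the entire Agreement is therefore void. No provision of the Agreement survives.

none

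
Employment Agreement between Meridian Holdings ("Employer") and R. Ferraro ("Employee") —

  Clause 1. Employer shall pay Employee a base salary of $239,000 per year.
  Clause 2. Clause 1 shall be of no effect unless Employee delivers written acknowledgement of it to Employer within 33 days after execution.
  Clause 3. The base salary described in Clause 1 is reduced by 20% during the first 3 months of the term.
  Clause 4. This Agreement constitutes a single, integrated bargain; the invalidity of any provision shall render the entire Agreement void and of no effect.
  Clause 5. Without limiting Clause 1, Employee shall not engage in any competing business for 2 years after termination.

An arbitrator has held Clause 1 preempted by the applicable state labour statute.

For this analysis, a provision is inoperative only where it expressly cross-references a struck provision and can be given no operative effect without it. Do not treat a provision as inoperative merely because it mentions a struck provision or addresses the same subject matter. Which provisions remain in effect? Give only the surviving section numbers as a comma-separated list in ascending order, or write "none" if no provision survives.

none

Clause 1 is struck. Clause 2 has no operative effect of its own apart from Clause 1 and is therefore inoperative. Clause 3 operates only by reference to Clause 1, so it falls with Clause 1. Clause 4 provides that the Agreement is not severable, so the invalidity of any one provision voids the entire Agreement. No provision of the Agreement survives.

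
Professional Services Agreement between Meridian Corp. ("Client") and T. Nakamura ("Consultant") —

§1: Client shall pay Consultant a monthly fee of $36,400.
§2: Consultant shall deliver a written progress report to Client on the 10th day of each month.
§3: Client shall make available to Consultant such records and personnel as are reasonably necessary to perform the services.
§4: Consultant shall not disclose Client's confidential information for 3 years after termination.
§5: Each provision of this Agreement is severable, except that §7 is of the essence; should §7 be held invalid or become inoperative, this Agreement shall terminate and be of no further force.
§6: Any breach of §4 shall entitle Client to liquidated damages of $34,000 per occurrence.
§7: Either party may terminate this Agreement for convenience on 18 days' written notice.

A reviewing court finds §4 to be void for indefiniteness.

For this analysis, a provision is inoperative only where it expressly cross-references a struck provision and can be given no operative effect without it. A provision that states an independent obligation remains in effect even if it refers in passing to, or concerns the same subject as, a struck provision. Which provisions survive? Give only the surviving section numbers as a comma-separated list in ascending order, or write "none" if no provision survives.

§4 is struck. §6 has no operative effect of its own apart from §4 and is therefore inoperative. §5 makes §7 an essential term, but §7 is unaffected, so the severability proviso in §5 preserves the remaining provisions. The provisions still in force are §1, §2, §3, §5, and §7.

1, 2, 3, 5, 7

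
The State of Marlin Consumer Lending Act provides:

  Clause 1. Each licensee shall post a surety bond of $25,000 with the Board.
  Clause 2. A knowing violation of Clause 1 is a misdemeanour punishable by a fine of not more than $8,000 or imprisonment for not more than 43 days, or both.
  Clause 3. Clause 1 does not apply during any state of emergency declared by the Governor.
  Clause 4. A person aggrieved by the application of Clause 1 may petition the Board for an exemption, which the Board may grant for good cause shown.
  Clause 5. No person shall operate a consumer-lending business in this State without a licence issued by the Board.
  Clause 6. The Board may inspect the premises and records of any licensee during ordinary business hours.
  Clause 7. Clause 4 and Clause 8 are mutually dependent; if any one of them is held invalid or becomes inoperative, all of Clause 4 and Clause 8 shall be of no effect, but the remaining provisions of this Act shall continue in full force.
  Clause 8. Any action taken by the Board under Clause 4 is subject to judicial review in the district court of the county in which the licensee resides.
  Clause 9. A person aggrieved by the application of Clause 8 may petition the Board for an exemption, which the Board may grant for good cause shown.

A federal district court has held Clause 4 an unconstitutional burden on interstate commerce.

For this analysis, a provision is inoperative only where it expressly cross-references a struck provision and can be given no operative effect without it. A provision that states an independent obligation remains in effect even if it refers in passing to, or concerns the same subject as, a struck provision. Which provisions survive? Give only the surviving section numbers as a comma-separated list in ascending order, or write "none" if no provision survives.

Clause 4 is struck. Clause 8 operates only by reference to Clause 4, so it falls with Clause 4. The only function of Clause 9 is the exemption procedure for Clause 8, so it cannot stand once Clause 8 is removed. Clause 7 declares Clause 4 and Clause 8 mutually dependent; since one of them has fallen, all of them are of no effect. The remainder continues in force under Clause 7. The provisions still in force are Clause 1, Clause 2, Clause 3, Clause 5, Clause 6, and Clause 7.

1, 2, 3, 5, 6, 7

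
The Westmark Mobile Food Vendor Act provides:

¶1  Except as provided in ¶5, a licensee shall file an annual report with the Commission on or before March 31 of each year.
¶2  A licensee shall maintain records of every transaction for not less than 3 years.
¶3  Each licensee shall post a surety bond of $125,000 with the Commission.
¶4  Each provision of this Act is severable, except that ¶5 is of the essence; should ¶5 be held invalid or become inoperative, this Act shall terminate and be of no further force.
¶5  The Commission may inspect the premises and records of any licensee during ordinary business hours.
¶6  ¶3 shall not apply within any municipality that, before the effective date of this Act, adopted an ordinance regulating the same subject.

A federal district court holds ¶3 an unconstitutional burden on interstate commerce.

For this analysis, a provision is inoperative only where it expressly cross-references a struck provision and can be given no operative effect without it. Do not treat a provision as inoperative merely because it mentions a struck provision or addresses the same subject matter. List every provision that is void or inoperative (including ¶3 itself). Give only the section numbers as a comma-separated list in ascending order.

3, 6

¶3 is struck. ¶6 operates only by reference to ¶3, so it falls with ¶3. ¶4 makes ¶5 an essential term, but ¶5 is unaffected, so the severability proviso in ¶4 preserves the remaining provisions. The provisions still in force are ¶1, ¶2, ¶4, and ¶5.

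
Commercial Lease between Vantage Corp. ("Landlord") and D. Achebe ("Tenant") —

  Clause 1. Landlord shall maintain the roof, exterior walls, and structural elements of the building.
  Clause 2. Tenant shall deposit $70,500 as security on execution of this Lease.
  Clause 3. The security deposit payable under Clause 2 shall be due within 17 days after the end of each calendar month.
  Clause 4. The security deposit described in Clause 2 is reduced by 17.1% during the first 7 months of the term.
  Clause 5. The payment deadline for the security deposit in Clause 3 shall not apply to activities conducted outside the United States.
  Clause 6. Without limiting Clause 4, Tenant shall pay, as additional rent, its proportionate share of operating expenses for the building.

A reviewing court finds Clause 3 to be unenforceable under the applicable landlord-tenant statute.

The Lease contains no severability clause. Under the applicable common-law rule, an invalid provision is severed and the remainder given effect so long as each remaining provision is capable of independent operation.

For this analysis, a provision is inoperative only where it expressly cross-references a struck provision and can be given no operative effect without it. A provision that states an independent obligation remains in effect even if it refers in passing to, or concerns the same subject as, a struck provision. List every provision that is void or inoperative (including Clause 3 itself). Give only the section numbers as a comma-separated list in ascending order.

3, 5

Clause 3 is struck. Clause 5 has no operative effect of its own apart from Clause 3 and is therefore inoperative. With no severability clause, the stated default rule severs what cannot stand and enforces each remaining provision that can operate on its own. Clause 1, Clause 2, Clause 4, and Clause 6 remain in effect.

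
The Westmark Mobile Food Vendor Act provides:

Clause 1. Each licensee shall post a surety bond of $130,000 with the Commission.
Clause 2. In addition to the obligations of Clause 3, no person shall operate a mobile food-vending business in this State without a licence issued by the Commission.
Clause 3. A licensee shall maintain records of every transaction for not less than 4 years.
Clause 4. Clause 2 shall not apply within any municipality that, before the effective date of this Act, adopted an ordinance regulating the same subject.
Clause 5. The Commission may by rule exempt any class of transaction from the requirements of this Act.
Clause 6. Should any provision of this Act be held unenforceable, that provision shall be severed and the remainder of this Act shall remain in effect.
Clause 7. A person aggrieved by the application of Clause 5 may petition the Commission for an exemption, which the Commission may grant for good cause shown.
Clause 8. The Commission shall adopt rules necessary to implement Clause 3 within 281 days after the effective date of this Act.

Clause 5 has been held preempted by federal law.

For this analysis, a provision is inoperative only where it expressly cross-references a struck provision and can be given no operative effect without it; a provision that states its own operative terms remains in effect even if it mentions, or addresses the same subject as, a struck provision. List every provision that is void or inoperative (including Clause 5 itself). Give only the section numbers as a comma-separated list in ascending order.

5, 7

Clause 5 is struck. Clause 7 has no operative effect of its own apart from Clause 5 and is therefore inoperative. Under the severability clause in Clause 6, the remaining provisions continue in force. Clause 1, Clause 2, Clause 3, Clause 4, Clause 6, and Clause 8 remain in effect.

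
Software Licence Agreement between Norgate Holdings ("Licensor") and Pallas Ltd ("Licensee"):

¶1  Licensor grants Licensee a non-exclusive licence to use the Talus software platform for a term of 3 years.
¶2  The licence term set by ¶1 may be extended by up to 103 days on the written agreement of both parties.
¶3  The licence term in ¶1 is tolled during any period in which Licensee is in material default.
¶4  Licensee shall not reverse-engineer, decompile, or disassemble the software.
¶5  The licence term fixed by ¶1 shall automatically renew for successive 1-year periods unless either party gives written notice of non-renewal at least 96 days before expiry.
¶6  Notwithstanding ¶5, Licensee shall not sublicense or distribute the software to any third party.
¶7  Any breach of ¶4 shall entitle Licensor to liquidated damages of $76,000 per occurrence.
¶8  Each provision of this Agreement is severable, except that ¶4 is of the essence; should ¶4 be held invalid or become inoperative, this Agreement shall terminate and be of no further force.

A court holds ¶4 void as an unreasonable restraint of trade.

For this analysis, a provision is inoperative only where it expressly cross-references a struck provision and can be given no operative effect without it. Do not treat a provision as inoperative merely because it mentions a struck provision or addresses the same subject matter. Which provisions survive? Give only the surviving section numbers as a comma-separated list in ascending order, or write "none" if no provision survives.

¶4 is struck. ¶7 has no operative effect of its own apart from ¶4 and is therefore inoperative. ¶8 makes ¶4 an essential term, and ¶4 is the provision held invalid; under ¶8, the entire Agreement is therefore void. No provision of the Agreement survives.

none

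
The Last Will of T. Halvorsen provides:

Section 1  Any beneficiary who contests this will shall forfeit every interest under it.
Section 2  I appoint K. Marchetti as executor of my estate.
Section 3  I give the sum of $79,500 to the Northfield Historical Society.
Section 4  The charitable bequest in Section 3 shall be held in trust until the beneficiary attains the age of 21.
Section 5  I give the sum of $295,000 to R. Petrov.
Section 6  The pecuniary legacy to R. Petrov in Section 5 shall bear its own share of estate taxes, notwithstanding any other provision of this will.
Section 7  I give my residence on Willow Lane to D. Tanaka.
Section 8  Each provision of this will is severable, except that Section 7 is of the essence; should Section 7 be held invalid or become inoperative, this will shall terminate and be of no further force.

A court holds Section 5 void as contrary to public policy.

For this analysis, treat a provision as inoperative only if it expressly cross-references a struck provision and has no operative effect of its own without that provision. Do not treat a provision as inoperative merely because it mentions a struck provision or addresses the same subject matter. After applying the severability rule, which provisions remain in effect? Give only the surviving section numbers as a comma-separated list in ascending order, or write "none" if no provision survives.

1, 2, 3, 4, 7, 8

Section 5 is struck. Section 6 has no operative effect of its own apart from Section 5 and is therefore inoperative. Section 8 makes Section 7 an essential term, but Section 7 is unaffected, so the severability proviso in Section 8 preserves the remaining provisions. The provisions still in force are Section 1, Section 2, Section 3, Section 4, Section 7, and Section 8.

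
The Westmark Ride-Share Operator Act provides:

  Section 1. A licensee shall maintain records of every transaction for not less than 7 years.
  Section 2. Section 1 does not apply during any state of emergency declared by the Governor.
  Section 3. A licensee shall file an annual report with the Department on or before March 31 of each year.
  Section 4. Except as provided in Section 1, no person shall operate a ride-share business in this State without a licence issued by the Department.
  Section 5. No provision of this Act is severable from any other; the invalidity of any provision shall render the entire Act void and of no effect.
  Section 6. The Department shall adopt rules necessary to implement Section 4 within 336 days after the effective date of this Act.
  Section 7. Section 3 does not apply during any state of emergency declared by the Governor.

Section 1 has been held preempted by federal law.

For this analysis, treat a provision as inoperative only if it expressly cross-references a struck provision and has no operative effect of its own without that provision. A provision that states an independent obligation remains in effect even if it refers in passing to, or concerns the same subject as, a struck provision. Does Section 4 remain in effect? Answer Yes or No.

No

Section 1 is struck. Section 2 merely fixes the emergency suspension of Section 1; with Section 1 gone it has nothing to operate on and falls away. Section 5 provides that the Act is not severable, so the invalidity of any one provision voids the entire Act. No provision of the Act survives. Section 4 is among the inoperative provisions, so the answer is no.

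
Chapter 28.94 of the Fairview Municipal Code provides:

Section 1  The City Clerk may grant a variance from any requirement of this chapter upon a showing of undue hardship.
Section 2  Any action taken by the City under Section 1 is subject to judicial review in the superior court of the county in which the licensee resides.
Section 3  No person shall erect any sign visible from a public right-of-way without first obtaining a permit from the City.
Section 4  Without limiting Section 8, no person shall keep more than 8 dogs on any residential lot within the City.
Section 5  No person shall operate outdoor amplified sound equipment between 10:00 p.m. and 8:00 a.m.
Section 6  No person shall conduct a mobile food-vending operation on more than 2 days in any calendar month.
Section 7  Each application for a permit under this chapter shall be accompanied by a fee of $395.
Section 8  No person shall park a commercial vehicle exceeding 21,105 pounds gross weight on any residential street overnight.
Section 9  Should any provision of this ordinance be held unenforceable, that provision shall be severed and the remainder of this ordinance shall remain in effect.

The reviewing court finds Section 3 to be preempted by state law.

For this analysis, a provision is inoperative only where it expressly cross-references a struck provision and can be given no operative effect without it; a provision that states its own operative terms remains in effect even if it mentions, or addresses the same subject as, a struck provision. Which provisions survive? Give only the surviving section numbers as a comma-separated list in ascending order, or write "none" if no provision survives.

Section 3 is struck. Nothing else in the ordinance is defined by reference to Section 3. Section 9 is a severability clause and preserves every provision that can still be given independent effect. The provisions still in force are Section 1, Section 2, Section 4, Section 5, Section 6, Section 7, Section 8, and Section 9.

1, 2, 4, 5, 6, 7, 8, 9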